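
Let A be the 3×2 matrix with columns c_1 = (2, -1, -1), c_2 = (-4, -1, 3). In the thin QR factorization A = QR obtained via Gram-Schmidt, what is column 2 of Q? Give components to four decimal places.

q_1 = c_1/‖c_1‖ = (2, -1, -1)/2.4495 = (0.8165, -0.4082, -0.4082).
r_{12} = q_1·c_2 = -4.0825.
u_2 = c_2 + 4.0825·q_1 = (-0.6667, -2.6667, 1.3333).
‖u_2‖ = 3.0551, so q_2 = (-0.2182, -0.8729, 0.4364).

q_2 = (-0.2182, -0.8729, 0.4364)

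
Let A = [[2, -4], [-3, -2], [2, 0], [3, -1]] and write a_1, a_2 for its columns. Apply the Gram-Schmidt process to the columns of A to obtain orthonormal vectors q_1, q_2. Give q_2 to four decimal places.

q_2 = (-0.8076, -0.5757, 0.0859, -0.0945)

a_1 = (2, -3, 2, 3); ‖a_1‖ = 5.0990, so q_1 = (0.3922, -0.5883, 0.3922, 0.5883).
q_1·a_2 = 0.3922·(-4) + (-0.5883)·(-2) + 0.3922·0 + 0.5883·(-1) = -0.9806.
u_2 = a_2 + 0.9806·q_1 = (-3.6154, -2.5769, 0.3846, -0.4231).
‖u_2‖ = 4.4764, so q_2 = (-0.8076, -0.5757, 0.0859, -0.0945).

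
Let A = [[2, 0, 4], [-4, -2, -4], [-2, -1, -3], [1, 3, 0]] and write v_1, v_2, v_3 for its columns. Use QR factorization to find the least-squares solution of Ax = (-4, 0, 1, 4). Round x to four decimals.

v_1 = (2, -4, -2, 1); ‖v_1‖ = 5.0000, so q_1 = (0.4000, -0.8000, -0.4000, 0.2000).
q_1·v_2 = 0.4000·0 + (-0.8000)·(-2) + (-0.4000)·(-1) + 0.2000·3 = 2.6000.
u_2 = v_2 − 2.6000·q_1 = (-1.0400, 0.0800, 0.0400, 2.4800).
‖u_2‖ = 2.6907, so q_2 = (-0.3865, 0.0297, 0.0149, 0.9217).
q_1·v_3 = 0.4000·4 + (-0.8000)·(-4) + (-0.4000)·(-3) + 0.2000·0 = 6.0000; q_2·v_3 = (-0.3865)·4 + 0.0297·(-4) + 0.0149·(-3) + 0.9217·0 = -1.7096.
u_3 = v_3 − 6.0000·q_1 + 1.7096·q_2 = (0.9392, 0.8508, -0.5746, 0.3757).
‖u_3‖ = 1.4413, so q_3 = (0.6517, 0.5903, -0.3987, 0.2607).
Qᵀb = (-1.2000, 5.2477, -1.9626).
Back-substitute: x_3 = -1.9626/1.4413 = -1.3617.
x_2 = (5.2477 + 1.7096·(-1.3617))/2.6907 = 1.0851.
x_1 = (-1.2000 − 2.6000·1.0851 − 6.0000·(-1.3617))/5.0000 = 0.8298.

x = (0.8298, 1.0851, -1.3617)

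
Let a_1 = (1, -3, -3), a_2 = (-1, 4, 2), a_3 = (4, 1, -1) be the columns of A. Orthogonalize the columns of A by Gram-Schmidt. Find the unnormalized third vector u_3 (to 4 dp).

a_1 = (1, -3, -3); ‖a_1‖ = 4.3589, so e_1 = (0.2294, -0.6882, -0.6882).
e_1·a_2 = 0.2294·(-1) + (-0.6882)·4 + (-0.6882)·2 = -4.3589.
u_2 = a_2 + 4.3589·e_1 = (0.0000, 1.0000, -1.0000).
‖u_2‖ = 1.4142, so e_2 = (0.0000, 0.7071, -0.7071).
e_1·a_3 = 0.2294·4 + (-0.6882)·1 + (-0.6882)·(-1) = 0.9177; e_2·a_3 = (0.0000)·4 + 0.7071·1 + (-0.7071)·(-1) = 1.4142.
u_3 = a_3 − 0.9177·e_1 − 1.4142·e_2 = (3.7895, 0.6316, 0.6316).

u_3 = (3.7895, 0.6316, 0.6316)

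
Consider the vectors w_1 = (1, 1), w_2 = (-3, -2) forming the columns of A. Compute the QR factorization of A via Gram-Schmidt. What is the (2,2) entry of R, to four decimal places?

r_{22} = 0.7071

w_1 = (1, 1); ‖w_1‖ = 1.4142, so q_1 = (0.7071, 0.7071).
q_1·w_2 = 0.7071·(-3) + 0.7071·(-2) = -3.5355.
u_2 = w_2 + 3.5355·q_1 = (-0.5000, 0.5000).
r_{22} = ‖u_2‖ = 0.7071.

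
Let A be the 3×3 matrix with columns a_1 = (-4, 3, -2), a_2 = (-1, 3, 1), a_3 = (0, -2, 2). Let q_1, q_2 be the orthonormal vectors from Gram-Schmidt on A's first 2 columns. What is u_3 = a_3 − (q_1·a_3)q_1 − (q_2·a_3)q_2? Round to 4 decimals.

a_1 = (-4, 3, -2); ‖a_1‖ = 5.3852, so q_1 = (-0.7428, 0.5571, -0.3714).
q_1·a_2 = (-0.7428)·(-1) + 0.5571·3 + (-0.3714)·1 = 2.0426.
u_2 = a_2 − 2.0426·q_1 = (0.5172, 1.8621, 1.7586).
‖u_2‖ = 2.6130, so q_2 = (0.1980, 0.7126, 0.6730).
q_1·a_3 = (-0.7428)·0 + 0.5571·(-2) + (-0.3714)·2 = -1.8570; q_2·a_3 = 0.1980·0 + 0.7126·(-2) + 0.6730·2 = -0.0792.
u_3 = a_3 + 1.8570·q_1 + 0.0792·q_2 = (-1.3636, -0.9091, 1.3636).

u_3 = (-1.3636, -0.9091, 1.3636)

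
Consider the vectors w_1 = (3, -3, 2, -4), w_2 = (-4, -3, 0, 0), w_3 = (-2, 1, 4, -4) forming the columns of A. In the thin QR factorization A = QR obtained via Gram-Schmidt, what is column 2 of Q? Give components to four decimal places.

q_2 = (-0.7562, -0.6505, 0.0317, -0.0635)

w_1 = (3, -3, 2, -4); ‖w_1‖ = 6.1644, so q_1 = (0.4867, -0.4867, 0.3244, -0.6489).
q_1·w_2 = 0.4867·(-4) + (-0.4867)·(-3) + 0.3244·0 + (-0.6489)·0 = -0.4867.
u_2 = w_2 + 0.4867·q_1 = (-3.7632, -3.2368, 0.1579, -0.3158).
‖u_2‖ = 4.9763, so q_2 = (-0.7562, -0.6505, 0.0317, -0.0635).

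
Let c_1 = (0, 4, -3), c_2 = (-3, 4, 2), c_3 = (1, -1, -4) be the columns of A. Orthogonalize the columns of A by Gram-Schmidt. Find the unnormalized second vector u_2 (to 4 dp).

u_2 = (-3.0000, 2.4000, 3.2000)

e_1 = c_1/‖c_1‖ = (0, 4, -3)/5.0000 = (0.0000, 0.8000, -0.6000).
r_{12} = e_1·c_2 = 2.0000.
u_2 = c_2 − 2.0000·e_1 = (-3.0000, 2.4000, 3.2000).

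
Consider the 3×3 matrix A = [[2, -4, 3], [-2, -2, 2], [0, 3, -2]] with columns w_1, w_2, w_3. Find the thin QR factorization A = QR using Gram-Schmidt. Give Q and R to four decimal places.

q_1 = w_1/‖w_1‖ = (2, -2, 0)/2.8284 = (0.7071, -0.7071, 0.0000).
r_{12} = q_1·w_2 = -1.4142.
u_2 = w_2 + 1.4142·q_1 = (-3.0000, -3.0000, 3.0000).
‖u_2‖ = 5.1962, so q_2 = (-0.5774, -0.5774, 0.5774).
r_{13} = q_1·w_3 = 0.7071; r_{23} = q_2·w_3 = -4.0415.
u_3 = w_3 − 0.7071·q_1 + 4.0415·q_2 = (0.1667, 0.1667, 0.3333).
‖u_3‖ = 0.4082, so q_3 = (0.4082, 0.4082, 0.8165).

Q = [[0.7071, -0.5774, 0.4082], [-0.7071, -0.5774, 0.4082], [0.0000, 0.5774, 0.8165]], R = [[2.8284, -1.4142, 0.7071], [0.0000, 5.1962, -4.0415], [0.0000, 0.0000, 0.4082]]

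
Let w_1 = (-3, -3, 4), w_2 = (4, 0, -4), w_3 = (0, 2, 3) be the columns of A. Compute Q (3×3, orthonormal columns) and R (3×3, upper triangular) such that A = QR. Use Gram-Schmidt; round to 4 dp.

Q = [[-0.5145, 0.5115, 0.6882], [-0.5145, -0.8262, 0.2294], [0.6860, -0.2361, 0.6882]], R = [[5.8310, -4.8020, 1.0290], [0.0000, 2.9902, -2.3607], [0.0000, 0.0000, 2.5236]]

w_1 = (-3, -3, 4); ‖w_1‖ = 5.8310, so e_1 = (-0.5145, -0.5145, 0.6860).
e_1·w_2 = (-0.5145)·4 + (-0.5145)·0 + 0.6860·(-4) = -4.8020.
u_2 = w_2 + 4.8020·e_1 = (1.5294, -2.4706, -0.7059).
‖u_2‖ = 2.9902, so e_2 = (0.5115, -0.8262, -0.2361).
e_1·w_3 = (-0.5145)·0 + (-0.5145)·2 + 0.6860·3 = 1.0290; e_2·w_3 = 0.5115·0 + (-0.8262)·2 + (-0.2361)·3 = -2.3607.
u_3 = w_3 − 1.0290·e_1 + 2.3607·e_2 = (1.7368, 0.5789, 1.7368).
‖u_3‖ = 2.5236, so e_3 = (0.6882, 0.2294, 0.6882).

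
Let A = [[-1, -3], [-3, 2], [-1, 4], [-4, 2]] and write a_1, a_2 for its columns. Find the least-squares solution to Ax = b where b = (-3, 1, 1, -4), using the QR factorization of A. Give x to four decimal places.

x = (0.9009, 0.6216)

q_1 = a_1/‖a_1‖ = (-1, -3, -1, -4)/5.1962 = (-0.1925, -0.5774, -0.1925, -0.7698).
r_{12} = q_1·a_2 = -2.8868.
u_2 = a_2 + 2.8868·q_1 = (-3.5556, 0.3333, 3.4444, -0.2222).
‖u_2‖ = 4.9666, so q_2 = (-0.7159, 0.0671, 0.6935, -0.0447).
Qᵀb = (2.8868, 3.0873).
Back-substitute: x_2 = 3.0873/4.9666 = 0.6216.
x_1 = (2.8868 + 2.8868·0.6216)/5.1962 = 0.9009.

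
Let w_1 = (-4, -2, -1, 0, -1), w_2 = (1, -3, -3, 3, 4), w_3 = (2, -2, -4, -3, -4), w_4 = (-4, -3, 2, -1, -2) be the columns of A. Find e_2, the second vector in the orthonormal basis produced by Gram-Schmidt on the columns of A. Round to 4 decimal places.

e_2 = (0.1783, -0.4388, -0.4456, 0.4525, 0.6102)

w_1 = (-4, -2, -1, 0, -1); ‖w_1‖ = 4.6904, so e_1 = (-0.8528, -0.4264, -0.2132, 0.0000, -0.2132).
e_1·w_2 = (-0.8528)·1 + (-0.4264)·(-3) + (-0.2132)·(-3) + 0.0000·3 + (-0.2132)·4 = 0.2132.
u_2 = w_2 − 0.2132·e_1 = (1.1818, -2.9091, -2.9545, 3.0000, 4.0455).
‖u_2‖ = 6.6298, so e_2 = (0.1783, -0.4388, -0.4456, 0.4525, 0.6102).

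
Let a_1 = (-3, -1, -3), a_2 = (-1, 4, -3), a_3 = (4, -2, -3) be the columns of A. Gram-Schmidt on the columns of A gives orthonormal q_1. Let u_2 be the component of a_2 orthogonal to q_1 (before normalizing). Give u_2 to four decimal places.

u_2 = (0.2632, 4.4211, -1.7368)

a_1 = (-3, -1, -3); ‖a_1‖ = 4.3589, so q_1 = (-0.6882, -0.2294, -0.6882).
q_1·a_2 = (-0.6882)·(-1) + (-0.2294)·4 + (-0.6882)·(-3) = 1.8353.
u_2 = a_2 − 1.8353·q_1 = (0.2632, 4.4211, -1.7368).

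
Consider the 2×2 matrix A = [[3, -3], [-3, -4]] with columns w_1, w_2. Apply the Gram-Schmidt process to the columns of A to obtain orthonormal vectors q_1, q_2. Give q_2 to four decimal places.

q_2 = (-0.7071, -0.7071)

w_1 = (3, -3); ‖w_1‖ = 4.2426, so q_1 = (0.7071, -0.7071).
q_1·w_2 = 0.7071·(-3) + (-0.7071)·(-4) = 0.7071.
u_2 = w_2 − 0.7071·q_1 = (-3.5000, -3.5000).
‖u_2‖ = 4.9497, so q_2 = (-0.7071, -0.7071).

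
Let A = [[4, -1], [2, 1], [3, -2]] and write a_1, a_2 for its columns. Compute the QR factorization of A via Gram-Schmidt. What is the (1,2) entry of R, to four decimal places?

q_1 = a_1/‖a_1‖ = (4, 2, 3)/5.3852 = (0.7428, 0.3714, 0.5571).
r_{12} = q_1·a_2 = -1.4856.

r_{12} = -1.4856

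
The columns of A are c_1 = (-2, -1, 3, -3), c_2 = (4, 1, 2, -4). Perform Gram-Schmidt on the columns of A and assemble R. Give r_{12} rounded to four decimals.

q_1 = c_1/‖c_1‖ = (-2, -1, 3, -3)/4.7958 = (-0.4170, -0.2085, 0.6255, -0.6255).
r_{12} = q_1·c_2 = 1.8766.

r_{12} = 1.8766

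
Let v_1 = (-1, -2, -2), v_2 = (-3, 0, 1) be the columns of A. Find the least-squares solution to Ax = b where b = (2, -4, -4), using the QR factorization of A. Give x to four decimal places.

x = (1.6854, -1.1685)

v_1 = (-1, -2, -2); ‖v_1‖ = 3.0000, so e_1 = (-0.3333, -0.6667, -0.6667).
e_1·v_2 = (-0.3333)·(-3) + (-0.6667)·0 + (-0.6667)·1 = 0.3333.
u_2 = v_2 − 0.3333·e_1 = (-2.8889, 0.2222, 1.2222).
‖u_2‖ = 3.1447, so e_2 = (-0.9187, 0.0707, 0.3887).
Qᵀb = (4.6667, -3.6747).
Back-substitute: x_2 = -3.6747/3.1447 = -1.1685.
x_1 = (4.6667 − 0.3333·(-1.1685))/3.0000 = 1.6854.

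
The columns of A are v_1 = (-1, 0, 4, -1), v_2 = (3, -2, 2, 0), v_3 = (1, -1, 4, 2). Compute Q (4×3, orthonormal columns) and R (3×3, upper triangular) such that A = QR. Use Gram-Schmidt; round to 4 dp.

Q = [[-0.2357, 0.8296, -0.0944], [0.0000, -0.5062, 0.0769], [0.9428, 0.2250, 0.2185], [-0.2357, 0.0703, 0.9682]], R = [[4.2426, 1.1785, 3.0641], [0.0000, 3.9511, 2.3763], [0.0000, 0.0000, 2.6390]]

q_1 = v_1/‖v_1‖ = (-1, 0, 4, -1)/4.2426 = (-0.2357, 0.0000, 0.9428, -0.2357).
r_{12} = q_1·v_2 = 1.1785.
u_2 = v_2 − 1.1785·q_1 = (3.2778, -2.0000, 0.8889, 0.2778).
‖u_2‖ = 3.9511, so q_2 = (0.8296, -0.5062, 0.2250, 0.0703).
r_{13} = q_1·v_3 = 3.0641; r_{23} = q_2·v_3 = 2.3763.
u_3 = v_3 − 3.0641·q_1 − 2.3763·q_2 = (-0.2491, 0.2028, 0.5765, 2.5552).
‖u_3‖ = 2.6390, so q_3 = (-0.0944, 0.0769, 0.2185, 0.9682).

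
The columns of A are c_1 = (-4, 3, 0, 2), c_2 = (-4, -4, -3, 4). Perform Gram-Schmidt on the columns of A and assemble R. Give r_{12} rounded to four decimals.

r_{12} = 2.2283

e_1 = c_1/‖c_1‖ = (-4, 3, 0, 2)/5.3852 = (-0.7428, 0.5571, 0.0000, 0.3714).
r_{12} = e_1·c_2 = 2.2283.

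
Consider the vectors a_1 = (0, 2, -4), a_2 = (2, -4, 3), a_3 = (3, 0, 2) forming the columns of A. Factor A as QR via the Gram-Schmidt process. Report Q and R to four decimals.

q_1 = a_1/‖a_1‖ = (0, 2, -4)/4.4721 = (0.0000, 0.4472, -0.8944).
r_{12} = q_1·a_2 = -4.4721.
u_2 = a_2 + 4.4721·q_1 = (2.0000, -2.0000, -1.0000).
‖u_2‖ = 3.0000, so q_2 = (0.6667, -0.6667, -0.3333).
r_{13} = q_1·a_3 = -1.7889; r_{23} = q_2·a_3 = 1.3333.
u_3 = a_3 + 1.7889·q_1 − 1.3333·q_2 = (2.1111, 1.6889, 0.8444).
‖u_3‖ = 2.8324, so q_3 = (0.7454, 0.5963, 0.2981).

Q = [[0.0000, 0.6667, 0.7454], [0.4472, -0.6667, 0.5963], [-0.8944, -0.3333, 0.2981]], R = [[4.4721, -4.4721, -1.7889], [0.0000, 3.0000, 1.3333], [0.0000, 0.0000, 2.8324]]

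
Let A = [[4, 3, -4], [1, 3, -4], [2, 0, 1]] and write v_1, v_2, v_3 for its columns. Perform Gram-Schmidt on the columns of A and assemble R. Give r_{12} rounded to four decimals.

q_1 = v_1/‖v_1‖ = (4, 1, 2)/4.5826 = (0.8729, 0.2182, 0.4364).
r_{12} = q_1·v_2 = 3.2733.

r_{12} = 3.2733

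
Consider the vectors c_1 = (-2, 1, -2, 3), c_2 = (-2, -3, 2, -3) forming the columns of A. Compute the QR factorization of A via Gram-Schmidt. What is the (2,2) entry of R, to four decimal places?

r_{22} = 4.2426

c_1 = (-2, 1, -2, 3); ‖c_1‖ = 4.2426, so e_1 = (-0.4714, 0.2357, -0.4714, 0.7071).
e_1·c_2 = (-0.4714)·(-2) + 0.2357·(-3) + (-0.4714)·2 + 0.7071·(-3) = -2.8284.
u_2 = c_2 + 2.8284·e_1 = (-3.3333, -2.3333, 0.6667, -1.0000).
r_{22} = ‖u_2‖ = 4.2426.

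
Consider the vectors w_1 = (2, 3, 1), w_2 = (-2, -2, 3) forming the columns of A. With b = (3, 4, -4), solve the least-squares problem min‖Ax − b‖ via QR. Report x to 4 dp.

x = (0.2963, -1.4074)

w_1 = (2, 3, 1); ‖w_1‖ = 3.7417, so e_1 = (0.5345, 0.8018, 0.2673).
e_1·w_2 = 0.5345·(-2) + 0.8018·(-2) + 0.2673·3 = -1.8708.
u_2 = w_2 + 1.8708·e_1 = (-1.0000, -0.5000, 3.5000).
‖u_2‖ = 3.6742, so e_2 = (-0.2722, -0.1361, 0.9526).
Qᵀb = (3.7417, -5.1711).
Back-substitute: x_2 = -5.1711/3.6742 = -1.4074.
x_1 = (3.7417 + 1.8708·(-1.4074))/3.7417 = 0.2963.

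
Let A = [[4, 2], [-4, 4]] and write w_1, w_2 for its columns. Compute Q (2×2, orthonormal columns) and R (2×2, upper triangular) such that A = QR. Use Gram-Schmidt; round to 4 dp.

e_1 = w_1/‖w_1‖ = (4, -4)/5.6569 = (0.7071, -0.7071).
r_{12} = e_1·w_2 = -1.4142.
u_2 = w_2 + 1.4142·e_1 = (3.0000, 3.0000).
‖u_2‖ = 4.2426, so e_2 = (0.7071, 0.7071).

Q = [[0.7071, 0.7071], [-0.7071, 0.7071]], R = [[5.6569, -1.4142], [0.0000, 4.2426]]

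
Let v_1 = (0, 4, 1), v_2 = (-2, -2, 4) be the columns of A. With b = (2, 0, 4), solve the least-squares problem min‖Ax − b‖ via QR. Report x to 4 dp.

x = (0.3673, 0.5612)

v_1 = (0, 4, 1); ‖v_1‖ = 4.1231, so e_1 = (0.0000, 0.9701, 0.2425).
e_1·v_2 = 0.0000·(-2) + 0.9701·(-2) + 0.2425·4 = -0.9701.
u_2 = v_2 + 0.9701·e_1 = (-2.0000, -1.0588, 4.2353).
‖u_2‖ = 4.8020, so e_2 = (-0.4165, -0.2205, 0.8820).
Qᵀb = (0.9701, 2.6950).
Back-substitute: x_2 = 2.6950/4.8020 = 0.5612.
x_1 = (0.9701 + 0.9701·0.5612)/4.1231 = 0.3673.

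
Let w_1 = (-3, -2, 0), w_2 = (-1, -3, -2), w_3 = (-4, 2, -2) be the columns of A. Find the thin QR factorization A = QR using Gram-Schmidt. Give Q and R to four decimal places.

Q = [[-0.8321, 0.3864, -0.3980], [-0.5547, -0.5795, 0.5970], [0.0000, -0.7175, -0.6965]], R = [[3.6056, 2.4962, 2.2188], [0.0000, 2.7873, -1.2695], [0.0000, 0.0000, 4.1792]]

q_1 = w_1/‖w_1‖ = (-3, -2, 0)/3.6056 = (-0.8321, -0.5547, 0.0000).
r_{12} = q_1·w_2 = 2.4962.
u_2 = w_2 − 2.4962·q_1 = (1.0769, -1.6154, -2.0000).
‖u_2‖ = 2.7873, so q_2 = (0.3864, -0.5795, -0.7175).
r_{13} = q_1·w_3 = 2.2188; r_{23} = q_2·w_3 = -1.2695.
u_3 = w_3 − 2.2188·q_1 + 1.2695·q_2 = (-1.6634, 2.4950, -2.9109).
‖u_3‖ = 4.1792, so q_3 = (-0.3980, 0.5970, -0.6965).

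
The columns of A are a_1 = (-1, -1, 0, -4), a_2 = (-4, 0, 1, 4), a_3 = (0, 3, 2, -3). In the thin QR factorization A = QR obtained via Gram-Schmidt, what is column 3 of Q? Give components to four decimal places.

a_1 = (-1, -1, 0, -4); ‖a_1‖ = 4.2426, so e_1 = (-0.2357, -0.2357, 0.0000, -0.9428).
e_1·a_2 = (-0.2357)·(-4) + (-0.2357)·0 + 0.0000·1 + (-0.9428)·4 = -2.8284.
u_2 = a_2 + 2.8284·e_1 = (-4.6667, -0.6667, 1.0000, 1.3333).
‖u_2‖ = 5.0000, so e_2 = (-0.9333, -0.1333, 0.2000, 0.2667).
e_1·a_3 = (-0.2357)·0 + (-0.2357)·3 + 0.0000·2 + (-0.9428)·(-3) = 2.1213; e_2·a_3 = (-0.9333)·0 + (-0.1333)·3 + 0.2000·2 + 0.2667·(-3) = -0.8000.
u_3 = a_3 − 2.1213·e_1 + 0.8000·e_2 = (-0.2467, 3.3933, 2.1600, -0.7867).
‖u_3‖ = 4.1061, so e_3 = (-0.0601, 0.8264, 0.5260, -0.1916).

e_3 = (-0.0601, 0.8264, 0.5260, -0.1916)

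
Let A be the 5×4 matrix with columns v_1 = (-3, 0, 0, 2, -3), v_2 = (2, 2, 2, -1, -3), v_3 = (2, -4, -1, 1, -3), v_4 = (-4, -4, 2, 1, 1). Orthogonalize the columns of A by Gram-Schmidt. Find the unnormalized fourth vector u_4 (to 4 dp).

e_1 = v_1/‖v_1‖ = (-3, 0, 0, 2, -3)/4.6904 = (-0.6396, 0.0000, 0.0000, 0.4264, -0.6396).
r_{12} = e_1·v_2 = 0.2132.
u_2 = v_2 − 0.2132·e_1 = (2.1364, 2.0000, 2.0000, -1.0909, -2.8636).
‖u_2‖ = 4.6856, so e_2 = (0.4559, 0.4268, 0.4268, -0.2328, -0.6112).
r_{13} = e_1·v_3 = 1.0660; r_{23} = e_2·v_3 = 0.3783.
u_3 = v_3 − 1.0660·e_1 − 0.3783·e_2 = (2.5093, -4.1615, -1.1615, 0.6335, -2.0870).
‖u_3‖ = 5.4517, so e_3 = (0.4603, -0.7633, -0.2131, 0.1162, -0.3828).
r_{14} = e_1·v_4 = 2.3452; r_{24} = e_2·v_4 = -3.5215; r_{34} = e_3·v_4 = 0.5195.
u_4 = v_4 − 2.3452·e_1 + 3.5215·e_2 − 0.5195·e_3 = (-1.1335, -2.1003, 3.6138, -0.8803, 0.5467).

u_4 = (-1.1335, -2.1003, 3.6138, -0.8803, 0.5467)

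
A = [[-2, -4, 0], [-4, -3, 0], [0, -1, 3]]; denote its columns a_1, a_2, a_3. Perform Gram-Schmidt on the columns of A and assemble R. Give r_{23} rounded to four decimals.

a_1 = (-2, -4, 0); ‖a_1‖ = 4.4721, so q_1 = (-0.4472, -0.8944, 0.0000).
q_1·a_2 = (-0.4472)·(-4) + (-0.8944)·(-3) + 0.0000·(-1) = 4.4721.
u_2 = a_2 − 4.4721·q_1 = (-2.0000, 1.0000, -1.0000).
‖u_2‖ = 2.4495, so q_2 = (-0.8165, 0.4082, -0.4082).
r_{23} = q_2·a_3 = -1.2247.

r_{23} = -1.2247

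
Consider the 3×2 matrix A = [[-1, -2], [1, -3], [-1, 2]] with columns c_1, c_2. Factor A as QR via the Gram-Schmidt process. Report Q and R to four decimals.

Q = [[-0.5774, -0.8018], [0.5774, -0.5345], [-0.5774, 0.2673]], R = [[1.7321, -1.7321], [0.0000, 3.7417]]

c_1 = (-1, 1, -1); ‖c_1‖ = 1.7321, so e_1 = (-0.5774, 0.5774, -0.5774).
e_1·c_2 = (-0.5774)·(-2) + 0.5774·(-3) + (-0.5774)·2 = -1.7321.
u_2 = c_2 + 1.7321·e_1 = (-3.0000, -2.0000, 1.0000).
‖u_2‖ = 3.7417, so e_2 = (-0.8018, -0.5345, 0.2673).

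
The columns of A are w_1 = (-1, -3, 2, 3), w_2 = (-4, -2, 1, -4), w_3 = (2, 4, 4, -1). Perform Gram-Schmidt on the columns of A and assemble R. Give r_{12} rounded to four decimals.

e_1 = w_1/‖w_1‖ = (-1, -3, 2, 3)/4.7958 = (-0.2085, -0.6255, 0.4170, 0.6255).
r_{12} = e_1·w_2 = 0.0000.

r_{12} = 0.0000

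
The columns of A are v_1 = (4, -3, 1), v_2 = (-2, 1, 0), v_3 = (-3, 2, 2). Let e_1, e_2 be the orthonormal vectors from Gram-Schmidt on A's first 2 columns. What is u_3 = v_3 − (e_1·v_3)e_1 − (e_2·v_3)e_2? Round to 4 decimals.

u_3 = (0.5556, 1.1111, 1.1111)

v_1 = (4, -3, 1); ‖v_1‖ = 5.0990, so e_1 = (0.7845, -0.5883, 0.1961).
e_1·v_2 = 0.7845·(-2) + (-0.5883)·1 + 0.1961·0 = -2.1573.
u_2 = v_2 + 2.1573·e_1 = (-0.3077, -0.2692, 0.4231).
‖u_2‖ = 0.5883, so e_2 = (-0.5230, -0.4576, 0.7191).
e_1·v_3 = 0.7845·(-3) + (-0.5883)·2 + 0.1961·2 = -3.1379; e_2·v_3 = (-0.5230)·(-3) + (-0.4576)·2 + 0.7191·2 = 2.0919.
u_3 = v_3 + 3.1379·e_1 − 2.0919·e_2 = (0.5556, 1.1111, 1.1111).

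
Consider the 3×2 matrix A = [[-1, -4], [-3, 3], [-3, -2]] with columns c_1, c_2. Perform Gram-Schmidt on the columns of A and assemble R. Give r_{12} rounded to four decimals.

r_{12} = 0.2294

c_1 = (-1, -3, -3); ‖c_1‖ = 4.3589, so q_1 = (-0.2294, -0.6882, -0.6882).
r_{12} = q_1·c_2 = 0.2294.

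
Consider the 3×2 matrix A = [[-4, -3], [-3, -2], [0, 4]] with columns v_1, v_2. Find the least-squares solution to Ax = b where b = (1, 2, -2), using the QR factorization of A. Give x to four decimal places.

q_1 = v_1/‖v_1‖ = (-4, -3, 0)/5.0000 = (-0.8000, -0.6000, 0.0000).
r_{12} = q_1·v_2 = 3.6000.
u_2 = v_2 − 3.6000·q_1 = (-0.1200, 0.1600, 4.0000).
‖u_2‖ = 4.0050, so q_2 = (-0.0300, 0.0400, 0.9988).
Qᵀb = (-2.0000, -1.9476).
Back-substitute: x_2 = -1.9476/4.0050 = -0.4863.
x_1 = (-2.0000 − 3.6000·(-0.4863))/5.0000 = -0.0499.

x = (-0.0499, -0.4863)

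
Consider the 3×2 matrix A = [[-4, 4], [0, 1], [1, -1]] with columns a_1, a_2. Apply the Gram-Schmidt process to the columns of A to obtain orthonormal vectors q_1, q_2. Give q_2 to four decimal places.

q_2 = (0.0000, 1.0000, 0.0000)

q_1 = a_1/‖a_1‖ = (-4, 0, 1)/4.1231 = (-0.9701, 0.0000, 0.2425).
r_{12} = q_1·a_2 = -4.1231.
u_2 = a_2 + 4.1231·q_1 = (0.0000, 1.0000, 0.0000).
‖u_2‖ = 1.0000, so q_2 = (0.0000, 1.0000, 0.0000).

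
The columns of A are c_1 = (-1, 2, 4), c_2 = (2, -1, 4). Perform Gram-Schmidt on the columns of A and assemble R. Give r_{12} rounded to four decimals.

r_{12} = 2.6186

e_1 = c_1/‖c_1‖ = (-1, 2, 4)/4.5826 = (-0.2182, 0.4364, 0.8729).
r_{12} = e_1·c_2 = 2.6186.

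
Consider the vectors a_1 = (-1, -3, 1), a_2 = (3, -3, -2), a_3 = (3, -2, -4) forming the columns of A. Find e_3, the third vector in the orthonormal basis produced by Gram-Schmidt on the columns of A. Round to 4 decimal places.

a_1 = (-1, -3, 1); ‖a_1‖ = 3.3166, so e_1 = (-0.3015, -0.9045, 0.3015).
e_1·a_2 = (-0.3015)·3 + (-0.9045)·(-3) + 0.3015·(-2) = 1.2060.
u_2 = a_2 − 1.2060·e_1 = (3.3636, -1.9091, -2.3636).
‖u_2‖ = 4.5327, so e_2 = (0.7421, -0.4212, -0.5215).
e_1·a_3 = (-0.3015)·3 + (-0.9045)·(-2) + 0.3015·(-4) = -0.3015; e_2·a_3 = 0.7421·3 + (-0.4212)·(-2) + (-0.5215)·(-4) = 5.1545.
u_3 = a_3 + 0.3015·e_1 − 5.1545·e_2 = (-0.9159, -0.1018, -1.2212).
‖u_3‖ = 1.5299, so e_3 = (-0.5987, -0.0665, -0.7982).

e_3 = (-0.5987, -0.0665, -0.7982)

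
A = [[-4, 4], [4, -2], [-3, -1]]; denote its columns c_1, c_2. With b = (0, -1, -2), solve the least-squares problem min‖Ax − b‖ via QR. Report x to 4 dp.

e_1 = c_1/‖c_1‖ = (-4, 4, -3)/6.4031 = (-0.6247, 0.6247, -0.4685).
r_{12} = e_1·c_2 = -3.2796.
u_2 = c_2 + 3.2796·e_1 = (1.9512, 0.0488, -2.5366).
‖u_2‖ = 3.2006, so e_2 = (0.6096, 0.0152, -0.7925).
Qᵀb = (0.3123, 1.5698).
Back-substitute: x_2 = 1.5698/3.2006 = 0.4905.
x_1 = (0.3123 + 3.2796·0.4905)/6.4031 = 0.3000.

x = (0.3000, 0.4905)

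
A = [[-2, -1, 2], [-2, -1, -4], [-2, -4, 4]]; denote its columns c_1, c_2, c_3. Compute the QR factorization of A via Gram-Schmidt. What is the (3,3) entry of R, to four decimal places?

q_1 = c_1/‖c_1‖ = (-2, -2, -2)/3.4641 = (-0.5774, -0.5774, -0.5774).
r_{12} = q_1·c_2 = 3.4641.
u_2 = c_2 − 3.4641·q_1 = (1.0000, 1.0000, -2.0000).
‖u_2‖ = 2.4495, so q_2 = (0.4082, 0.4082, -0.8165).
r_{13} = q_1·c_3 = -1.1547; r_{23} = q_2·c_3 = -4.0825.
u_3 = c_3 + 1.1547·q_1 + 4.0825·q_2 = (3.0000, -3.0000, 0.0000).
r_{33} = ‖u_3‖ = 4.2426.

r_{33} = 4.2426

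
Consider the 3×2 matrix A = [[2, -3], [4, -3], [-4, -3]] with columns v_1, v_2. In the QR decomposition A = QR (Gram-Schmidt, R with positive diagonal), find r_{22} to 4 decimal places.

e_1 = v_1/‖v_1‖ = (2, 4, -4)/6.0000 = (0.3333, 0.6667, -0.6667).
r_{12} = e_1·v_2 = -1.0000.
u_2 = v_2 + 1.0000·e_1 = (-2.6667, -2.3333, -3.6667).
r_{22} = ‖u_2‖ = 5.0990.

r_{22} = 5.0990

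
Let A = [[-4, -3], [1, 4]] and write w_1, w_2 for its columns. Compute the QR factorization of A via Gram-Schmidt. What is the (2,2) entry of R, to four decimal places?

r_{22} = 3.1530

w_1 = (-4, 1); ‖w_1‖ = 4.1231, so e_1 = (-0.9701, 0.2425).
e_1·w_2 = (-0.9701)·(-3) + 0.2425·4 = 3.8806.
u_2 = w_2 − 3.8806·e_1 = (0.7647, 3.0588).
r_{22} = ‖u_2‖ = 3.1530.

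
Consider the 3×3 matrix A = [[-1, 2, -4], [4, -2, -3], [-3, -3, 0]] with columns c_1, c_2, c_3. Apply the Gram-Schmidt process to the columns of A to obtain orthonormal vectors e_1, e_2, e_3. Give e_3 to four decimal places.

e_3 = (-0.8571, -0.4286, -0.2857)

e_1 = c_1/‖c_1‖ = (-1, 4, -3)/5.0990 = (-0.1961, 0.7845, -0.5883).
r_{12} = e_1·c_2 = -0.1961.
u_2 = c_2 + 0.1961·e_1 = (1.9615, -1.8462, -3.1154).
‖u_2‖ = 4.1184, so e_2 = (0.4763, -0.4483, -0.7564).
r_{13} = e_1·c_3 = -1.5689; r_{23} = e_2·c_3 = -0.5603.
u_3 = c_3 + 1.5689·e_1 + 0.5603·e_2 = (-4.0408, -2.0204, -1.3469).
‖u_3‖ = 4.7143, so e_3 = (-0.8571, -0.4286, -0.2857).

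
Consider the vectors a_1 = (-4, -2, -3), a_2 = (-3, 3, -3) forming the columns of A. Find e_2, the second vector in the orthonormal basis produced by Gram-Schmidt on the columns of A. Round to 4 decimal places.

e_1 = a_1/‖a_1‖ = (-4, -2, -3)/5.3852 = (-0.7428, -0.3714, -0.5571).
r_{12} = e_1·a_2 = 2.7854.
u_2 = a_2 − 2.7854·e_1 = (-0.9310, 4.0345, -1.4483).
‖u_2‖ = 4.3865, so e_2 = (-0.2122, 0.9197, -0.3302).

e_2 = (-0.2122, 0.9197, -0.3302)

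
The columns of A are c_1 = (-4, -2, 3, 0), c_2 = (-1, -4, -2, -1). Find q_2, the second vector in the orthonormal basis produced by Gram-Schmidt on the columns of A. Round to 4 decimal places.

c_1 = (-4, -2, 3, 0); ‖c_1‖ = 5.3852, so q_1 = (-0.7428, -0.3714, 0.5571, 0.0000).
q_1·c_2 = (-0.7428)·(-1) + (-0.3714)·(-4) + 0.5571·(-2) + 0.0000·(-1) = 1.1142.
u_2 = c_2 − 1.1142·q_1 = (-0.1724, -3.5862, -2.6207, -1.0000).
‖u_2‖ = 4.5562, so q_2 = (-0.0378, -0.7871, -0.5752, -0.2195).

q_2 = (-0.0378, -0.7871, -0.5752, -0.2195)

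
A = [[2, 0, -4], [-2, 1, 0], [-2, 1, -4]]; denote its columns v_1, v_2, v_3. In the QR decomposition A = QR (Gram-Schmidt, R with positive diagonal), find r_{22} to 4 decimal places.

r_{22} = 0.8165

e_1 = v_1/‖v_1‖ = (2, -2, -2)/3.4641 = (0.5774, -0.5774, -0.5774).
r_{12} = e_1·v_2 = -1.1547.
u_2 = v_2 + 1.1547·e_1 = (0.6667, 0.3333, 0.3333).
r_{22} = ‖u_2‖ = 0.8165.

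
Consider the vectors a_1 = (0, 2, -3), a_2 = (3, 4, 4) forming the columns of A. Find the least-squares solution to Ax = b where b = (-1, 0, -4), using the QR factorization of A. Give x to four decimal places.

x = (0.8046, -0.3849)

a_1 = (0, 2, -3); ‖a_1‖ = 3.6056, so q_1 = (0.0000, 0.5547, -0.8321).
q_1·a_2 = 0.0000·3 + 0.5547·4 + (-0.8321)·4 = -1.1094.
u_2 = a_2 + 1.1094·q_1 = (3.0000, 4.6154, 3.0769).
‖u_2‖ = 6.3063, so q_2 = (0.4757, 0.7319, 0.4879).
Qᵀb = (3.3282, -2.4274).
Back-substitute: x_2 = -2.4274/6.3063 = -0.3849.
x_1 = (3.3282 + 1.1094·(-0.3849))/3.6056 = 0.8046.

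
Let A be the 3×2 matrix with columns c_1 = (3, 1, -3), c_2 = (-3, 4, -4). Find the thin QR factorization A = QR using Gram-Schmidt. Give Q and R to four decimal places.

Q = [[0.6882, -0.6623], [0.2294, 0.5859], [-0.6882, -0.4670]], R = [[4.3589, 1.6059], [0.0000, 6.1985]]

q_1 = c_1/‖c_1‖ = (3, 1, -3)/4.3589 = (0.6882, 0.2294, -0.6882).
r_{12} = q_1·c_2 = 1.6059.
u_2 = c_2 − 1.6059·q_1 = (-4.1053, 3.6316, -2.8947).
‖u_2‖ = 6.1985, so q_2 = (-0.6623, 0.5859, -0.4670).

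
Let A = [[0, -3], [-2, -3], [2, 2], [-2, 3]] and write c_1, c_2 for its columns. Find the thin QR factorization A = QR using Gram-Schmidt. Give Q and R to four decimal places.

e_1 = c_1/‖c_1‖ = (0, -2, 2, -2)/3.4641 = (0.0000, -0.5774, 0.5774, -0.5774).
r_{12} = e_1·c_2 = 1.1547.
u_2 = c_2 − 1.1547·e_1 = (-3.0000, -2.3333, 1.3333, 3.6667).
‖u_2‖ = 5.4467, so e_2 = (-0.5508, -0.4284, 0.2448, 0.6732).

Q = [[0.0000, -0.5508], [-0.5774, -0.4284], [0.5774, 0.2448], [-0.5774, 0.6732]], R = [[3.4641, 1.1547], [0.0000, 5.4467]]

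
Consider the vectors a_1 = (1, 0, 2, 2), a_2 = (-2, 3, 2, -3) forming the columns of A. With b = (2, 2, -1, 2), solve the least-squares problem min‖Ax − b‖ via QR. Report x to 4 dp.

x = (0.3670, -0.1743)

q_1 = a_1/‖a_1‖ = (1, 0, 2, 2)/3.0000 = (0.3333, 0.0000, 0.6667, 0.6667).
r_{12} = q_1·a_2 = -1.3333.
u_2 = a_2 + 1.3333·q_1 = (-1.5556, 3.0000, 2.8889, -2.1111).
‖u_2‖ = 4.9216, so q_2 = (-0.3161, 0.6096, 0.5870, -0.4289).
Qᵀb = (1.3333, -0.8579).
Back-substitute: x_2 = -0.8579/4.9216 = -0.1743.
x_1 = (1.3333 + 1.3333·(-0.1743))/3.0000 = 0.3670.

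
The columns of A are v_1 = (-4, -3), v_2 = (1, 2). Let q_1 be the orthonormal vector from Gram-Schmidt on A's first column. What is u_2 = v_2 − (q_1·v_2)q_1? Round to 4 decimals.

q_1 = v_1/‖v_1‖ = (-4, -3)/5.0000 = (-0.8000, -0.6000).
r_{12} = q_1·v_2 = -2.0000.
u_2 = v_2 + 2.0000·q_1 = (-0.6000, 0.8000).

u_2 = (-0.6000, 0.8000)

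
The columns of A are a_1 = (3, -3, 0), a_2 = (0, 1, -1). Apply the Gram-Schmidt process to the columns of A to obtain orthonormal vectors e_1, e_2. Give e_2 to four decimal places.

a_1 = (3, -3, 0); ‖a_1‖ = 4.2426, so e_1 = (0.7071, -0.7071, 0.0000).
e_1·a_2 = 0.7071·0 + (-0.7071)·1 + 0.0000·(-1) = -0.7071.
u_2 = a_2 + 0.7071·e_1 = (0.5000, 0.5000, -1.0000).
‖u_2‖ = 1.2247, so e_2 = (0.4082, 0.4082, -0.8165).

e_2 = (0.4082, 0.4082, -0.8165)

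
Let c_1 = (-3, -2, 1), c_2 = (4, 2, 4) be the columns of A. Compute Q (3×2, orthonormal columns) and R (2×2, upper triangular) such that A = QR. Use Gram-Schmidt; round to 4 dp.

q_1 = c_1/‖c_1‖ = (-3, -2, 1)/3.7417 = (-0.8018, -0.5345, 0.2673).
r_{12} = q_1·c_2 = -3.2071.
u_2 = c_2 + 3.2071·q_1 = (1.4286, 0.2857, 4.8571).
‖u_2‖ = 5.0709, so q_2 = (0.2817, 0.0563, 0.9578).

Q = [[-0.8018, 0.2817], [-0.5345, 0.0563], [0.2673, 0.9578]], R = [[3.7417, -3.2071], [0.0000, 5.0709]]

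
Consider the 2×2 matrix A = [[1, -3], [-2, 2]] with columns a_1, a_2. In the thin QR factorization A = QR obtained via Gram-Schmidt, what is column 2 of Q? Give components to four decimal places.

q_2 = (-0.8944, -0.4472)

a_1 = (1, -2); ‖a_1‖ = 2.2361, so q_1 = (0.4472, -0.8944).
q_1·a_2 = 0.4472·(-3) + (-0.8944)·2 = -3.1305.
u_2 = a_2 + 3.1305·q_1 = (-1.6000, -0.8000).
‖u_2‖ = 1.7889, so q_2 = (-0.8944, -0.4472).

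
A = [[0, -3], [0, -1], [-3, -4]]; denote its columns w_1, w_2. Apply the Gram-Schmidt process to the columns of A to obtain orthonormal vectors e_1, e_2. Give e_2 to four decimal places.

w_1 = (0, 0, -3); ‖w_1‖ = 3.0000, so e_1 = (0.0000, 0.0000, -1.0000).
e_1·w_2 = 0.0000·(-3) + 0.0000·(-1) + (-1.0000)·(-4) = 4.0000.
u_2 = w_2 − 4.0000·e_1 = (-3.0000, -1.0000, 0.0000).
‖u_2‖ = 3.1623, so e_2 = (-0.9487, -0.3162, 0.0000).

e_2 = (-0.9487, -0.3162, 0.0000)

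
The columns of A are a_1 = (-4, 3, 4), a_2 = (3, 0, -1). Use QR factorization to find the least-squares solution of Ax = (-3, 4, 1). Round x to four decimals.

a_1 = (-4, 3, 4); ‖a_1‖ = 6.4031, so q_1 = (-0.6247, 0.4685, 0.6247).
q_1·a_2 = (-0.6247)·3 + 0.4685·0 + 0.6247·(-1) = -2.4988.
u_2 = a_2 + 2.4988·q_1 = (1.4390, 1.1707, 0.5610).
‖u_2‖ = 1.9381, so q_2 = (0.7425, 0.6041, 0.2895).
Qᵀb = (4.3729, 0.4782).
Back-substitute: x_2 = 0.4782/1.9381 = 0.2468.
x_1 = (4.3729 + 2.4988·0.2468)/6.4031 = 0.7792.

x = (0.7792, 0.2468)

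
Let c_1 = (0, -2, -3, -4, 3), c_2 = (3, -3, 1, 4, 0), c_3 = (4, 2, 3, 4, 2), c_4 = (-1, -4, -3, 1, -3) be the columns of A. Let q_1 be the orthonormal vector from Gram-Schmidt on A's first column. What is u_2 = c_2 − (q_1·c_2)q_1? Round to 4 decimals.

c_1 = (0, -2, -3, -4, 3); ‖c_1‖ = 6.1644, so q_1 = (0.0000, -0.3244, -0.4867, -0.6489, 0.4867).
q_1·c_2 = 0.0000·3 + (-0.3244)·(-3) + (-0.4867)·1 + (-0.6489)·4 + 0.4867·0 = -2.1089.
u_2 = c_2 + 2.1089·q_1 = (3.0000, -3.6842, -0.0263, 2.6316, 1.0263).

u_2 = (3.0000, -3.6842, -0.0263, 2.6316, 1.0263)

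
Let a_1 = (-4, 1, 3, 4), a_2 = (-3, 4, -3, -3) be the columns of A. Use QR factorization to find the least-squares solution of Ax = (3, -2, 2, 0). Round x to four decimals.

x = (-0.2577, -0.5649)

a_1 = (-4, 1, 3, 4); ‖a_1‖ = 6.4807, so e_1 = (-0.6172, 0.1543, 0.4629, 0.6172).
e_1·a_2 = (-0.6172)·(-3) + 0.1543·4 + 0.4629·(-3) + 0.6172·(-3) = -0.7715.
u_2 = a_2 + 0.7715·e_1 = (-3.4762, 4.1190, -2.6429, -2.5238).
‖u_2‖ = 6.5119, so e_2 = (-0.5338, 0.6325, -0.4059, -0.3876).
Qᵀb = (-1.2344, -3.6783).
Back-substitute: x_2 = -3.6783/6.5119 = -0.5649.
x_1 = (-1.2344 + 0.7715·(-0.5649))/6.4807 = -0.2577.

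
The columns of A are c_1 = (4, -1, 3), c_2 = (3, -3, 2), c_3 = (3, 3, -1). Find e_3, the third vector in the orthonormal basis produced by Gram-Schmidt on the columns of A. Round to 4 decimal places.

e_3 = (0.6116, 0.0874, -0.7863)

c_1 = (4, -1, 3); ‖c_1‖ = 5.0990, so e_1 = (0.7845, -0.1961, 0.5883).
e_1·c_2 = 0.7845·3 + (-0.1961)·(-3) + 0.5883·2 = 4.1184.
u_2 = c_2 − 4.1184·e_1 = (-0.2308, -2.1923, -0.4231).
‖u_2‖ = 2.2447, so e_2 = (-0.1028, -0.9767, -0.1885).
e_1·c_3 = 0.7845·3 + (-0.1961)·3 + 0.5883·(-1) = 1.1767; e_2·c_3 = (-0.1028)·3 + (-0.9767)·3 + (-0.1885)·(-1) = -3.0500.
u_3 = c_3 − 1.1767·e_1 + 3.0500·e_2 = (1.7634, 0.2519, -2.2672).
‖u_3‖ = 2.8832, so e_3 = (0.6116, 0.0874, -0.7863).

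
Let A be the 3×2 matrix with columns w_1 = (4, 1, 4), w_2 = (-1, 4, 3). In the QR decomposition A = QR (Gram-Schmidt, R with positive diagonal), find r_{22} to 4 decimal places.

w_1 = (4, 1, 4); ‖w_1‖ = 5.7446, so e_1 = (0.6963, 0.1741, 0.6963).
e_1·w_2 = 0.6963·(-1) + 0.1741·4 + 0.6963·3 = 2.0889.
u_2 = w_2 − 2.0889·e_1 = (-2.4545, 3.6364, 1.5455).
r_{22} = ‖u_2‖ = 4.6515.

r_{22} = 4.6515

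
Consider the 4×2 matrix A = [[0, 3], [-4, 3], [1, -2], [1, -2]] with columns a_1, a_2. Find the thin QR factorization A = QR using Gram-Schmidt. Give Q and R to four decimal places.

q_1 = a_1/‖a_1‖ = (0, -4, 1, 1)/4.2426 = (0.0000, -0.9428, 0.2357, 0.2357).
r_{12} = q_1·a_2 = -3.7712.
u_2 = a_2 + 3.7712·q_1 = (3.0000, -0.5556, -1.1111, -1.1111).
‖u_2‖ = 3.4319, so q_2 = (0.8742, -0.1619, -0.3238, -0.3238).

Q = [[0.0000, 0.8742], [-0.9428, -0.1619], [0.2357, -0.3238], [0.2357, -0.3238]], R = [[4.2426, -3.7712], [0.0000, 3.4319]]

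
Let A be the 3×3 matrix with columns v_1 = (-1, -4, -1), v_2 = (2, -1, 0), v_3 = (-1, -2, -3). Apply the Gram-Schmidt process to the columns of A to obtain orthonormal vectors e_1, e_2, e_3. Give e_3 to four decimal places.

v_1 = (-1, -4, -1); ‖v_1‖ = 4.2426, so e_1 = (-0.2357, -0.9428, -0.2357).
e_1·v_2 = (-0.2357)·2 + (-0.9428)·(-1) + (-0.2357)·0 = 0.4714.
u_2 = v_2 − 0.4714·e_1 = (2.1111, -0.5556, 0.1111).
‖u_2‖ = 2.1858, so e_2 = (0.9658, -0.2542, 0.0508).
e_1·v_3 = (-0.2357)·(-1) + (-0.9428)·(-2) + (-0.2357)·(-3) = 2.8284; e_2·v_3 = 0.9658·(-1) + (-0.2542)·(-2) + 0.0508·(-3) = -0.6100.
u_3 = v_3 − 2.8284·e_1 + 0.6100·e_2 = (0.2558, 0.5116, -2.3023).
‖u_3‖ = 2.3723, so e_3 = (0.1078, 0.2157, -0.9705).

e_3 = (0.1078, 0.2157, -0.9705)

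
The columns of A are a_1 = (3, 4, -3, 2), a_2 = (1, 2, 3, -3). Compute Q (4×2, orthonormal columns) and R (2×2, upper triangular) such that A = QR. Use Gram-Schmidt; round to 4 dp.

Q = [[0.4867, 0.2769], [0.6489, 0.5095], [-0.4867, 0.5649], [0.3244, -0.5870]], R = [[6.1644, -0.6489], [0.0000, 4.7517]]

a_1 = (3, 4, -3, 2); ‖a_1‖ = 6.1644, so e_1 = (0.4867, 0.6489, -0.4867, 0.3244).
e_1·a_2 = 0.4867·1 + 0.6489·2 + (-0.4867)·3 + 0.3244·(-3) = -0.6489.
u_2 = a_2 + 0.6489·e_1 = (1.3158, 2.4211, 2.6842, -2.7895).
‖u_2‖ = 4.7517, so e_2 = (0.2769, 0.5095, 0.5649, -0.5870).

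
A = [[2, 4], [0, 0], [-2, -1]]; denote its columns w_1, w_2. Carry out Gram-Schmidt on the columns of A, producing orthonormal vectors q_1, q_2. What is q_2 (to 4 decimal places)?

q_1 = w_1/‖w_1‖ = (2, 0, -2)/2.8284 = (0.7071, 0.0000, -0.7071).
r_{12} = q_1·w_2 = 3.5355.
u_2 = w_2 − 3.5355·q_1 = (1.5000, 0.0000, 1.5000).
‖u_2‖ = 2.1213, so q_2 = (0.7071, 0.0000, 0.7071).

q_2 = (0.7071, 0.0000, 0.7071)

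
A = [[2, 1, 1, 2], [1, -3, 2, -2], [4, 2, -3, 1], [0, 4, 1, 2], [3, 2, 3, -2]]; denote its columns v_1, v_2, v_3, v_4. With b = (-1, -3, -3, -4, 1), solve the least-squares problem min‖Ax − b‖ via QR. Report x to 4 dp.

q_1 = v_1/‖v_1‖ = (2, 1, 4, 0, 3)/5.4772 = (0.3651, 0.1826, 0.7303, 0.0000, 0.5477).
r_{12} = q_1·v_2 = 2.3735.
u_2 = v_2 − 2.3735·q_1 = (0.1333, -3.4333, 0.2667, 4.0000, 0.7000).
‖u_2‖ = 5.3260, so q_2 = (0.0250, -0.6446, 0.0501, 0.7510, 0.1314).
r_{13} = q_1·v_3 = 0.1826; r_{23} = q_2·v_3 = -0.2691.
u_3 = v_3 − 0.1826·q_1 + 0.2691·q_2 = (0.9401, 1.7932, -3.1199, 1.2021, 2.9354).
‖u_3‖ = 4.8882, so q_3 = (0.1923, 0.3668, -0.6382, 0.2459, 0.6005).
r_{14} = q_1·v_4 = 0.0000; r_{24} = q_2·v_4 = 2.6286; r_{34} = q_3·v_4 = -1.6965.
u_4 = v_4 + 0.0000·q_1 − 2.6286·q_2 + 1.6965·q_3 = (2.2605, 0.3168, -0.2144, 0.4431, -1.3267).
‖u_4‖ = 2.6856, so q_4 = (0.8417, 0.1180, -0.0798, 0.1650, -0.4940).
Qᵀb = (-2.5560, -1.1140, 0.2387, -2.1100).
Back-substitute: x_4 = -2.1100/2.6856 = -0.7857.
x_3 = (0.2387 + 1.6965·(-0.7857))/4.8882 = -0.2238.
x_2 = (-1.1140 + 0.2691·(-0.2238) − 2.6286·(-0.7857))/5.3260 = 0.1673.
x_1 = (-2.5560 − 2.3735·0.1673 − 0.1826·(-0.2238) + 0.0000·(-0.7857))/5.4772 = -0.5317.

x = (-0.5317, 0.1673, -0.2238, -0.7857)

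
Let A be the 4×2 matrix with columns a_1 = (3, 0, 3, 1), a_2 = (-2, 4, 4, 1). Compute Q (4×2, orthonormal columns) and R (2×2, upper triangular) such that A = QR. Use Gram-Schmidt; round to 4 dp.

Q = [[0.6882, -0.5293], [0.0000, 0.6818], [0.6882, 0.4934], [0.2294, 0.1077]], R = [[4.3589, 1.6059], [0.0000, 5.8669]]

a_1 = (3, 0, 3, 1); ‖a_1‖ = 4.3589, so q_1 = (0.6882, 0.0000, 0.6882, 0.2294).
q_1·a_2 = 0.6882·(-2) + 0.0000·4 + 0.6882·4 + 0.2294·1 = 1.6059.
u_2 = a_2 − 1.6059·q_1 = (-3.1053, 4.0000, 2.8947, 0.6316).
‖u_2‖ = 5.8669, so q_2 = (-0.5293, 0.6818, 0.4934, 0.1077).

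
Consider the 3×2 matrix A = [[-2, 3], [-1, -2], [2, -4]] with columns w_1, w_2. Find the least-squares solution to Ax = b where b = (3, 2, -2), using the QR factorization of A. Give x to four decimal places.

w_1 = (-2, -1, 2); ‖w_1‖ = 3.0000, so e_1 = (-0.6667, -0.3333, 0.6667).
e_1·w_2 = (-0.6667)·3 + (-0.3333)·(-2) + 0.6667·(-4) = -4.0000.
u_2 = w_2 + 4.0000·e_1 = (0.3333, -3.3333, -1.3333).
‖u_2‖ = 3.6056, so e_2 = (0.0925, -0.9245, -0.3698).
Qᵀb = (-4.0000, -0.8321).
Back-substitute: x_2 = -0.8321/3.6056 = -0.2308.
x_1 = (-4.0000 + 4.0000·(-0.2308))/3.0000 = -1.6410.

x = (-1.6410, -0.2308)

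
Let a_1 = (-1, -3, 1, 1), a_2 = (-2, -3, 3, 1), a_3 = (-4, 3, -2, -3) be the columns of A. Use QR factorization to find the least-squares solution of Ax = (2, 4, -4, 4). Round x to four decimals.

x = (0.3088, -1.3658, -0.2782)

e_1 = a_1/‖a_1‖ = (-1, -3, 1, 1)/3.4641 = (-0.2887, -0.8660, 0.2887, 0.2887).
r_{12} = e_1·a_2 = 4.3301.
u_2 = a_2 − 4.3301·e_1 = (-0.7500, 0.7500, 1.7500, -0.2500).
‖u_2‖ = 2.0616, so e_2 = (-0.3638, 0.3638, 0.8489, -0.1213).
r_{13} = e_1·a_3 = -2.8868; r_{23} = e_2·a_3 = 1.2127.
u_3 = a_3 + 2.8868·e_1 − 1.2127·e_2 = (-4.3922, 0.0588, -2.1961, -2.0196).
‖u_3‖ = 5.3100, so e_3 = (-0.8271, 0.0111, -0.4136, -0.3803).
Qᵀb = (-4.0415, -3.1530, -1.4771).
Back-substitute: x_3 = -1.4771/5.3100 = -0.2782.
x_2 = (-3.1530 − 1.2127·(-0.2782))/2.0616 = -1.3658.
x_1 = (-4.0415 − 4.3301·(-1.3658) + 2.8868·(-0.2782))/3.4641 = 0.3088.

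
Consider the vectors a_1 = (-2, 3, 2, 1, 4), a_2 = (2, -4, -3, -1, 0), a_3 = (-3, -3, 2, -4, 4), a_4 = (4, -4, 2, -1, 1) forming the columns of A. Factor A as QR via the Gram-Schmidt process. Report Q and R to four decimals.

a_1 = (-2, 3, 2, 1, 4); ‖a_1‖ = 5.8310, so e_1 = (-0.3430, 0.5145, 0.3430, 0.1715, 0.6860).
e_1·a_2 = (-0.3430)·2 + 0.5145·(-4) + 0.3430·(-3) + 0.1715·(-1) + 0.6860·0 = -3.9445.
u_2 = a_2 + 3.9445·e_1 = (0.6471, -1.9706, -1.6471, -0.3235, 2.7059).
‖u_2‖ = 3.8002, so e_2 = (0.1703, -0.5186, -0.4334, -0.0851, 0.7120).
e_1·a_3 = (-0.3430)·(-3) + 0.5145·(-3) + 0.3430·2 + 0.1715·(-4) + 0.6860·4 = 2.2295; e_2·a_3 = 0.1703·(-3) + (-0.5186)·(-3) + (-0.4334)·2 + (-0.0851)·(-4) + 0.7120·4 = 3.3667.
u_3 = a_3 − 2.2295·e_1 − 3.3667·e_2 = (-2.8086, -2.4012, 2.6945, -4.0957, 0.0733).
‖u_3‖ = 6.1396, so e_3 = (-0.4575, -0.3911, 0.4389, -0.6671, 0.0119).
e_1·a_4 = (-0.3430)·4 + 0.5145·(-4) + 0.3430·2 + 0.1715·(-1) + 0.6860·1 = -2.2295; e_2·a_4 = 0.1703·4 + (-0.5186)·(-4) + (-0.4334)·2 + (-0.0851)·(-1) + 0.7120·1 = 2.6856; e_3·a_4 = (-0.4575)·4 + (-0.3911)·(-4) + 0.4389·2 + (-0.6671)·(-1) + 0.0119·1 = 1.2914.
u_4 = a_4 + 2.2295·e_1 − 2.6856·e_2 − 1.2914·e_3 = (3.3688, -0.9552, 3.3620, 0.4725, 0.6017).
‖u_4‖ = 4.9142, so e_4 = (0.6855, -0.1944, 0.6841, 0.0962, 0.1224).

Q = [[-0.3430, 0.1703, -0.4575, 0.6855], [0.5145, -0.5186, -0.3911, -0.1944], [0.3430, -0.4334, 0.4389, 0.6841], [0.1715, -0.0851, -0.6671, 0.0962], [0.6860, 0.7120, 0.0119, 0.1224]], R = [[5.8310, -3.9445, 2.2295, -2.2295], [0.0000, 3.8002, 3.3667, 2.6856], [0.0000, 0.0000, 6.1396, 1.2914], [0.0000, 0.0000, 0.0000, 4.9142]]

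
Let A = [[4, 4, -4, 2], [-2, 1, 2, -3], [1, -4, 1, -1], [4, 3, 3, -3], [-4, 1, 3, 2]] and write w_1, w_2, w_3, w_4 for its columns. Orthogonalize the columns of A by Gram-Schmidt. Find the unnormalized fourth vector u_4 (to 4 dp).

w_1 = (4, -2, 1, 4, -4); ‖w_1‖ = 7.2801, so q_1 = (0.5494, -0.2747, 0.1374, 0.5494, -0.5494).
q_1·w_2 = 0.5494·4 + (-0.2747)·1 + 0.1374·(-4) + 0.5494·3 + (-0.5494)·1 = 2.4725.
u_2 = w_2 − 2.4725·q_1 = (2.6415, 1.6792, -4.3396, 1.6415, 2.3585).
‖u_2‖ = 6.0734, so q_2 = (0.4349, 0.2765, -0.7145, 0.2703, 0.3883).
q_1·w_3 = 0.5494·(-4) + (-0.2747)·2 + 0.1374·1 + 0.5494·3 + (-0.5494)·3 = -2.6099; q_2·w_3 = 0.4349·(-4) + 0.2765·2 + (-0.7145)·1 + 0.2703·3 + 0.3883·3 = 0.0746.
u_3 = w_3 + 2.6099·q_1 − 0.0746·q_2 = (-2.5985, 1.2624, 1.4118, 4.4138, 1.5371).
‖u_3‖ = 5.6730, so q_3 = (-0.4580, 0.2225, 0.2489, 0.7780, 0.2709).
q_1·w_4 = 0.5494·2 + (-0.2747)·(-3) + 0.1374·(-1) + 0.5494·(-3) + (-0.5494)·2 = -0.9615; q_2·w_4 = 0.4349·2 + 0.2765·(-3) + (-0.7145)·(-1) + 0.2703·(-3) + 0.3883·2 = 0.7207; q_3·w_4 = (-0.4580)·2 + 0.2225·(-3) + 0.2489·(-1) + 0.7780·(-3) + 0.2709·2 = -3.6247.
u_4 = w_4 + 0.9615·q_1 − 0.7207·q_2 + 3.6247·q_3 = (0.5546, -2.6568, 0.5491, 0.1537, 2.1739).

u_4 = (0.5546, -2.6568, 0.5491, 0.1537, 2.1739)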